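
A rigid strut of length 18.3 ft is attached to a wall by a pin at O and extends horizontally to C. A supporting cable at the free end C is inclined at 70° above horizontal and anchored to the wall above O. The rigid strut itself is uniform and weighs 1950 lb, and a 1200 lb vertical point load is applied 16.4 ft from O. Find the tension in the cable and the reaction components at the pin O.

ΣM about O: T·sin70°·18.3 − 1950·9.15 − 1200·16.4 = 0 → T = 37522.5/(18.3·0.939693) = 2182 lb.
ΣF_x = 0: O_x − T·cos70° = 0 → O_x = 2182 × 0.34202 = 746.3 lb.
ΣF_y = 0: O_y + T·sin70° − 1950 − 1200 = 0 → O_y = 3150 − 2182 × 0.939693 = 1100 lb.

T = 2182 lb, O_x = 746.3 lb, O_y = 1100 lb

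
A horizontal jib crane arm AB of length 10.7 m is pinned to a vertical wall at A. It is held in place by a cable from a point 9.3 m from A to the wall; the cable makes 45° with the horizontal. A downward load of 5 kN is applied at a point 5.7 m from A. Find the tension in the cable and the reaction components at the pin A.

ΣM about A: T·sin45°·9.3 − 5·5.7 = 0 → T = 28.5/(9.3·0.707107) = 4.33388 ≈ 4.334 kN.
ΣF_x = 0: A_x − T·cos45° = 0 → A_x = 4.33388 × 0.707107 = 3.065 kN.
ΣF_y = 0: A_y + T·sin45° − 5 = 0 → A_y = 5 − 4.33388 × 0.707107 = 1.935 kN.

T = 4.334 kN, A_x = 3.065 kN, A_y = 1.935 kN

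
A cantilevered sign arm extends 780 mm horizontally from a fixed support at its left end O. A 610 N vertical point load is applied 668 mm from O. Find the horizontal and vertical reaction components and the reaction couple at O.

O_x = 0, O_y = 610.0 N, M_O = 407500 N·mm

ΣF_x = 0: O_x = 0.
ΣF_y = 0: O_y − 610 = 0 → O_y = 610.0 N.
ΣM about O: M_O − 610·668 = 0 → M_O = 407500 N·mm.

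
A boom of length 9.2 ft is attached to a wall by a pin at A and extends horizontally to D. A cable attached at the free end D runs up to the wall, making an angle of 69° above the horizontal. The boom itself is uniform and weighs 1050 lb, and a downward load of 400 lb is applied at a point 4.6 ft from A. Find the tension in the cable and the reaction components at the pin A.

ΣM about A: T·sin69°·9.2 − 1050·4.6 − 400·4.6 = 0 → T = 6670/(9.2·0.93358) = 776.58 ≈ 776.6 lb.
ΣF_x = 0: A_x − T·cos69° = 0 → A_x = 776.58 × 0.358368 = 278.3 lb.
ΣF_y = 0: A_y + T·sin69° − 1050 − 400 = 0 → A_y = 1450 − 776.58 × 0.93358 = 725.0 lb.

T = 776.6 lb, A_x = 278.3 lb, A_y = 725.0 lb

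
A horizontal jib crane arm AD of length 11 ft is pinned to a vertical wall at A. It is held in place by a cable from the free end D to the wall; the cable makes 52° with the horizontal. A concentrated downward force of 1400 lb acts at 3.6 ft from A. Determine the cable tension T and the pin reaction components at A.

T = 581.4 lb, A_x = 358.0 lb, A_y = 941.8 lb

ΣM about A: T·sin52°·11 − 1400·3.6 = 0 → T = 5040/(11·0.788011) = 581.441 ≈ 581.4 lb.
ΣF_x = 0: A_x − T·cos52° = 0 → A_x = 581.441 × 0.615661 = 358.0 lb.
ΣF_y = 0: A_y + T·sin52° − 1400 = 0 → A_y = 1400 − 581.441 × 0.788011 = 941.8 lb.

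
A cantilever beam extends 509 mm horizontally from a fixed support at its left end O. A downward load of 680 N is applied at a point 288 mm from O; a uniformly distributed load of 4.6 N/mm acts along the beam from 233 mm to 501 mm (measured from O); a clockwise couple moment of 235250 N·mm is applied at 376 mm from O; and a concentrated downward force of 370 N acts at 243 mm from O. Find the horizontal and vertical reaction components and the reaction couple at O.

Resultant of the distributed load: 4.6 × 268 = 1232.8 N at 367 mm from O.
ΣF_x = 0: O_x = 0.
ΣF_y = 0: O_y − 680 − 4.6·268 − 370 = 0 → O_y = 2283 N.
ΣM about O: M_O − 680·288 − (4.6·268)·367 − 235250 − 370·243 = 0 → M_O = 973400 N·mm.

O_x = 0, O_y = 2283 N, M_O = 973400 N·mm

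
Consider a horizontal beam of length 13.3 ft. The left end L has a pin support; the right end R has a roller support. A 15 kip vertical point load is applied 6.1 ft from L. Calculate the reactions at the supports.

Moments about L: R_y·13.3 − 15·6.1 = 0 → R_y = 91.5/13.3 = 6.8797 ≈ 6.880 kip.
ΣF_y = 0: L_y + 6.8797 − 15 = 0 → L_y = 8.120 kip.
ΣF_x = 0: no horizontal applied forces, so L_x = 0.

L_x = 0, L_y = 8.120 kip, R_y = 6.880 kip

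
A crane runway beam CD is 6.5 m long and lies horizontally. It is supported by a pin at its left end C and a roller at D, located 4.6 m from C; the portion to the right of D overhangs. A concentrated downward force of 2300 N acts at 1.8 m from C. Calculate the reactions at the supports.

C_x = 0, C_y = 1400 N, D_y = 900.0 N

Moments about C: D_y·4.6 − 2300·1.8 = 0 → D_y = 4140/4.6 = 900.0 N.
ΣF_y = 0: C_y + 900 − 2300 = 0 → C_y = 1400 N.
ΣF_x = 0: no horizontal applied forces, so C_x = 0.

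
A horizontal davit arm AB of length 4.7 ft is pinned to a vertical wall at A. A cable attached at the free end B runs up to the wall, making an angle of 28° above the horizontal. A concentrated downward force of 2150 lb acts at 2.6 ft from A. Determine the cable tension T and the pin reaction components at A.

ΣM about A: T·sin28°·4.7 − 2150·2.6 = 0 → T = 5590/(4.7·0.469472) = 2533.4 ≈ 2533 lb.
ΣF_x = 0: A_x − T·cos28° = 0 → A_x = 2533.4 × 0.882948 = 2237 lb.
ΣF_y = 0: A_y + T·sin28° − 2150 = 0 → A_y = 2150 − 2533.4 × 0.469472 = 960.6 lb.

T = 2533 lb, A_x = 2237 lb, A_y = 960.6 lb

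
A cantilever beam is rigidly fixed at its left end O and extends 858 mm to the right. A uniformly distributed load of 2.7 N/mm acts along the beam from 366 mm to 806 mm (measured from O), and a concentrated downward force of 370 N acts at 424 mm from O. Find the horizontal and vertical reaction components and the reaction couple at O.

Resultant of the distributed load: 2.7 × 440 = 1188 N at 586 mm from O.
ΣF_x = 0: O_x = 0.
ΣF_y = 0: O_y − 2.7·440 − 370 = 0 → O_y = 1558 N.
ΣM about O: M_O − (2.7·440)·586 − 370·424 = 0 → M_O = 853000 N·mm.

O_x = 0, O_y = 1558 N, M_O = 853000 N·mm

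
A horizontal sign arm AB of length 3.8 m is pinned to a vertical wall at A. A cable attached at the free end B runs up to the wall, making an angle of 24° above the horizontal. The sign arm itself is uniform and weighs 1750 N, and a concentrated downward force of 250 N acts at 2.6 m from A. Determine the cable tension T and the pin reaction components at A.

T = 2572 N, A_x = 2349 N, A_y = 953.9 N

ΣM about A: T·sin24°·3.8 − 1750·1.9 − 250·2.6 = 0 → T = 3975/(3.8·0.406737) = 2571.82 ≈ 2572 N.
ΣF_x = 0: A_x − T·cos24° = 0 → A_x = 2571.82 × 0.913545 = 2349 N.
ΣF_y = 0: A_y + T·sin24° − 1750 − 250 = 0 → A_y = 2000 − 2571.82 × 0.406737 = 953.9 N.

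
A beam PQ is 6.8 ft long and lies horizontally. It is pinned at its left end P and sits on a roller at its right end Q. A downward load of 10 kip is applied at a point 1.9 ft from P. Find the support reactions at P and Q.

ΣM about P: Q_y·6.8 − 10·1.9 = 0 → Q_y = 19/6.8 = 2.79412 ≈ 2.794 kip.
ΣF_y = 0: P_y + 2.79412 − 10 = 0 → P_y = 7.206 kip.
ΣF_x = 0: no horizontal applied forces, so P_x = 0.

P_x = 0, P_y = 7.206 kip, Q_y = 2.794 kip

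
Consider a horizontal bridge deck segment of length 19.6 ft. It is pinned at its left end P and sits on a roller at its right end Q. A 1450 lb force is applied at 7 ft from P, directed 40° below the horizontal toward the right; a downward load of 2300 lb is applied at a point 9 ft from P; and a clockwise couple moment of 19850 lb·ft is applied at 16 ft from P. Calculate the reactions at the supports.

Taking moments about P: Q_y·19.6 − 1450·sin40°·7 − 2300·9 − 19850 = 0 → Q_y = 47074.3/19.6 = 2401.75 ≈ 2402 lb.
ΣF_y = 0: P_y + 2401.75 − 1450·sin40° − 2300 = 0 → P_y = 830.3 lb.
ΣF_x = 0: P_x + 1450·cos40° = 0 → P_x = -1111 lb.

P_x = -1111 lb, P_y = 830.3 lb, Q_y = 2402 lb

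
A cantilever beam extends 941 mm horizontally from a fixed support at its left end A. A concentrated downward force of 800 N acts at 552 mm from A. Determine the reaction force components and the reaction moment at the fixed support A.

A_x = 0, A_y = 800.0 N, M_A = 441600 N·mm

ΣF_x = 0: A_x = 0.
ΣF_y = 0: A_y − 800 = 0 → A_y = 800.0 N.
ΣM about A: M_A − 800·552 = 0 → M_A = 441600 N·mm.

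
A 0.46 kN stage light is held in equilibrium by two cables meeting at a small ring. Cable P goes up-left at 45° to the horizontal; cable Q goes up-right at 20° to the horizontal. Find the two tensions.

ΣF_x = 0: −T_P·cos45° + T_Q·cos20° = 0 → T_Q = 0.752487·T_P.
ΣF_y = 0: T_P·sin45° + T_Q·sin20° = 0.46.
Substitute: T_P·(0.707107 + 0.752487·0.34202) = 0.46 → T_P = 0.476945 ≈ 0.4769 kN.
Then T_Q = 0.752487 × 0.476945 = 0.3589 kN.

T_P = 0.4769 kN, T_Q = 0.3589 kN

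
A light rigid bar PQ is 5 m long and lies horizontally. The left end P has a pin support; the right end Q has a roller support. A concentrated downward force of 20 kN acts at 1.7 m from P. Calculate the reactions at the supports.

Moments about P: Q_y·5 − 20·1.7 = 0 → Q_y = 34/5 = 6.800 kN.
ΣF_y = 0: P_y + 6.8 − 20 = 0 → P_y = 13.20 kN.
ΣF_x = 0: no horizontal applied forces, so P_x = 0.

P_x = 0, P_y = 13.20 kN, Q_y = 6.800 kN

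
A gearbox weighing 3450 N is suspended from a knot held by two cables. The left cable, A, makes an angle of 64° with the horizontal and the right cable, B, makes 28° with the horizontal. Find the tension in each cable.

T_A = 3048 N, T_B = 1513 N

ΣF_x = 0: −T_A·cos64° + T_B·cos28° = 0 → T_B = 0.496486·T_A.
ΣF_y = 0: T_A·sin64° + T_B·sin28° = 3450.
Substitute: T_A·(0.898794 + 0.496486·0.469472) = 3450 → T_A = 3048.03 ≈ 3048 N.
Then T_B = 0.496486 × 3048.03 = 1513 N.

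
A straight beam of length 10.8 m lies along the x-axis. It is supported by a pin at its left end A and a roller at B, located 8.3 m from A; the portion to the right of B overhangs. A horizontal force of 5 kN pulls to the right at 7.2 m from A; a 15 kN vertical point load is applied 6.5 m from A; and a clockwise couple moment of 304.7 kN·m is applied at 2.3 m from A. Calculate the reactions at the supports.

A_x = -5.000 kN, A_y = -33.46 kN, B_y = 48.46 kN

ΣM about A: B_y·8.3 − 15·6.5 − 304.7 = 0 → B_y = 402.2/8.3 = 48.4578 ≈ 48.46 kN.
ΣF_y = 0: A_y + 48.4578 − 15 = 0 → A_y = -33.46 kN.
ΣF_x = 0: A_x + 5 = 0 → A_x = -5.000 kN.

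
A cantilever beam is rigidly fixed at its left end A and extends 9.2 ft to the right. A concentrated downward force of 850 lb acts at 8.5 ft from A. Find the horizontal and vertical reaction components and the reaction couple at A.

ΣF_x = 0: A_x = 0.
ΣF_y = 0: A_y − 850 = 0 → A_y = 850.0 lb.
ΣM about A: M_A − 850·8.5 = 0 → M_A = 7225 lb·ft.

A_x = 0, A_y = 850.0 lb, M_A = 7225 lb·ft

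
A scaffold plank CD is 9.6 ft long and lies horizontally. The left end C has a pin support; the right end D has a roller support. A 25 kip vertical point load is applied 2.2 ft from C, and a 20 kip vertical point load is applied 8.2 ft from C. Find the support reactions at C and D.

Moments about C: D_y·9.6 − 25·2.2 − 20·8.2 = 0 → D_y = 219/9.6 = 22.8125 ≈ 22.81 kip.
ΣF_y = 0: C_y + 22.8125 − 25 − 20 = 0 → C_y = 22.19 kip.
ΣF_x = 0: no horizontal applied forces, so C_x = 0.

C_x = 0, C_y = 22.19 kip, D_y = 22.81 kip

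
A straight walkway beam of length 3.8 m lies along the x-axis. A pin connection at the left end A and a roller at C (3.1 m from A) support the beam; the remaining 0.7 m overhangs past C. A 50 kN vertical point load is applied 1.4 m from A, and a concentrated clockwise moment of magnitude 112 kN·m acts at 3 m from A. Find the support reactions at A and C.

A_x = 0, A_y = -8.710 kN, C_y = 58.71 kN

Taking moments about A: C_y·3.1 − 50·1.4 − 112 = 0 → C_y = 182/3.1 = 58.7097 ≈ 58.71 kN.
ΣF_y = 0: A_y + 58.7097 − 50 = 0 → A_y = -8.710 kN.
ΣF_x = 0: no horizontal applied forces, so A_x = 0.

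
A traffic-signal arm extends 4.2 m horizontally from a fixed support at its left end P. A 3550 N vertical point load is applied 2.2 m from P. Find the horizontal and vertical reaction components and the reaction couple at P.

ΣF_x = 0: P_x = 0.
ΣF_y = 0: P_y − 3550 = 0 → P_y = 3550 N.
ΣM about P: M_P − 3550·2.2 = 0 → M_P = 7810 N·m.

P_x = 0, P_y = 3550 N, M_P = 7810 N·m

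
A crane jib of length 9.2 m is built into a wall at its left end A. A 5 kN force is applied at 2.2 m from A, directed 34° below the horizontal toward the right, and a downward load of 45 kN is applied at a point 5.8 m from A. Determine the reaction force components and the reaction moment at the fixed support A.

ΣF_x = 0: A_x + 5·cos34° = 0 → A_x = -4.145 kN.
ΣF_y = 0: A_y − 5·sin34° − 45 = 0 → A_y = 47.80 kN.
ΣM about A: M_A − 5·sin34°·2.2 − 45·5.8 = 0 → M_A = 267.2 kN·m.

A_x = -4.145 kN, A_y = 47.80 kN, M_A = 267.2 kN·m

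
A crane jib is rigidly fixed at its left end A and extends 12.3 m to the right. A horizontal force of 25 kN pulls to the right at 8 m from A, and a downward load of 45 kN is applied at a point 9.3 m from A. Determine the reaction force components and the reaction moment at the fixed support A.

A_x = -25.00 kN, A_y = 45.00 kN, M_A = 418.5 kN·m

ΣF_x = 0: A_x + 25 = 0 → A_x = -25.00 kN.
ΣF_y = 0: A_y − 45 = 0 → A_y = 45.00 kN.
ΣM about A: M_A − 45·9.3 = 0 → M_A = 418.5 kN·m.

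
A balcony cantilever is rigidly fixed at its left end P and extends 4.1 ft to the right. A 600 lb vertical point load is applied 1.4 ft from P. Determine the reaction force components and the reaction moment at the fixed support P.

ΣF_x = 0: P_x = 0.
ΣF_y = 0: P_y − 600 = 0 → P_y = 600.0 lb.
ΣM about P: M_P − 600·1.4 = 0 → M_P = 840.0 lb·ft.

P_x = 0, P_y = 600.0 lb, M_P = 840.0 lb·ft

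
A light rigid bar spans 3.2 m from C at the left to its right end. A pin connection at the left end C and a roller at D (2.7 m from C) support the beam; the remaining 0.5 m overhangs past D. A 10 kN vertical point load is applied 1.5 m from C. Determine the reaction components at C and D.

C_x = 0, C_y = 4.444 kN, D_y = 5.556 kN

Taking moments about C: D_y·2.7 − 10·1.5 = 0 → D_y = 15/2.7 = 5.55556 ≈ 5.556 kN.
ΣF_y = 0: C_y + 5.55556 − 10 = 0 → C_y = 4.444 kN.
ΣF_x = 0: no horizontal applied forces, so C_x = 0.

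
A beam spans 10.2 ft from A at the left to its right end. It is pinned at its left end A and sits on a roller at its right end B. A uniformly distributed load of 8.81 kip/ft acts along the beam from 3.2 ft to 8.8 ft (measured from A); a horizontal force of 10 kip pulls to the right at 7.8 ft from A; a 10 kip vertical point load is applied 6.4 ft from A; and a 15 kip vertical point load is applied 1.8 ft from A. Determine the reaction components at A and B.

A_x = -10.00 kip, A_y = 36.39 kip, B_y = 37.94 kip

Resultant of the distributed load: 8.81 × 5.6 = 49.336 kip at 6 ft from A.
Taking moments about A: B_y·10.2 − (8.81·5.6)·6 − 10·6.4 − 15·1.8 = 0 → B_y = 387.016/10.2 = 37.9427 ≈ 37.94 kip.
ΣF_y = 0: A_y + 37.9427 − 8.81·5.6 − 10 − 15 = 0 → A_y = 36.39 kip.
ΣF_x = 0: A_x + 10 = 0 → A_x = -10.00 kip.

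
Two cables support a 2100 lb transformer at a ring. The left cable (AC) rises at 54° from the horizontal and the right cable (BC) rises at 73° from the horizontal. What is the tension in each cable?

T_AC = 768.8 lb, T_BC = 1546 lb

ΣF_x = 0: −T_AC·cos54° + T_BC·cos73° = 0 → T_BC = 2.0104·T_AC.
ΣF_y = 0: T_AC·sin54° + T_BC·sin73° = 2100.
Substitute: T_AC·(0.809017 + 2.0104·0.956305) = 2100 → T_AC = 768.788 ≈ 768.8 lb.
Then T_BC = 2.0104 × 768.788 = 1546 lb.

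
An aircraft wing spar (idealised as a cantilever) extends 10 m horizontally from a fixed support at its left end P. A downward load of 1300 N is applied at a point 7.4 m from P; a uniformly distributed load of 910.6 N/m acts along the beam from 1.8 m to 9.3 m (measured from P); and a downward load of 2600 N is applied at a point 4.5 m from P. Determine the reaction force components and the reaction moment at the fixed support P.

Resultant of the distributed load: 910.6 × 7.5 = 6829.5 N at 5.55 m from P.
ΣF_x = 0: P_x = 0.
ΣF_y = 0: P_y − 1300 − 910.6·7.5 − 2600 = 0 → P_y = 10730 N.
ΣM about P: M_P − 1300·7.4 − (910.6·7.5)·5.55 − 2600·4.5 = 0 → M_P = 59220 N·m.

P_x = 0, P_y = 10730 N, M_P = 59220 N·m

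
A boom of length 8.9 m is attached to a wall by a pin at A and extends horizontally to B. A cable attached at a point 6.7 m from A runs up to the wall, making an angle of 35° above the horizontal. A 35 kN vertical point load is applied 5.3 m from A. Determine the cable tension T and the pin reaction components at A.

ΣM about A: T·sin35°·6.7 − 35·5.3 = 0 → T = 185.5/(6.7·0.573576) = 48.2701 ≈ 48.27 kN.
ΣF_x = 0: A_x − T·cos35° = 0 → A_x = 48.2701 × 0.819152 = 39.54 kN.
ΣF_y = 0: A_y + T·sin35° − 35 = 0 → A_y = 35 − 48.2701 × 0.573576 = 7.313 kN.

T = 48.27 kN, A_x = 39.54 kN, A_y = 7.313 kN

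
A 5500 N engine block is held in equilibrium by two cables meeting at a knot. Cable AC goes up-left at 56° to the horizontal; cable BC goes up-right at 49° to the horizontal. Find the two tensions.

T_AC = 3736 N, T_BC = 3184 N

ΣF_x = 0: −T_AC·cos56° + T_BC·cos49° = 0 → T_BC = 0.852352·T_AC.
ΣF_y = 0: T_AC·sin56° + T_BC·sin49° = 5500.
Substitute: T_AC·(0.829038 + 0.852352·0.75471) = 5500 → T_AC = 3735.61 ≈ 3736 N.
Then T_BC = 0.852352 × 3735.61 = 3184 N.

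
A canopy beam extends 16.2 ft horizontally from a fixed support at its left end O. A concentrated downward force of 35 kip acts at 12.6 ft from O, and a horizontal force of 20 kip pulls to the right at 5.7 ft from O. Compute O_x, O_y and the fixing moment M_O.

ΣF_x = 0: O_x + 20 = 0 → O_x = -20.00 kip.
ΣF_y = 0: O_y − 35 = 0 → O_y = 35.00 kip.
ΣM about O: M_O − 35·12.6 = 0 → M_O = 441.0 kip·ft.

O_x = -20.00 kip, O_y = 35.00 kip, M_O = 441.0 kip·ft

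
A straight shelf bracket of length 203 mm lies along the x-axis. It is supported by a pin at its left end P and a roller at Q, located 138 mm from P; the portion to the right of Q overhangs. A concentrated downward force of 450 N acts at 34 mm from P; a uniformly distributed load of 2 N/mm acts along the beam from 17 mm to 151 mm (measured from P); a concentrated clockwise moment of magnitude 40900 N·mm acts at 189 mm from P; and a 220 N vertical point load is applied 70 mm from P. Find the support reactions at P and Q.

P_x = 0, P_y = 256.0 N, Q_y = 682.0 N

Resultant of the distributed load: 2 × 134 = 268 N at 84 mm from P.
ΣM about P: Q_y·138 − 450·34 − (2·134)·84 − 40900 − 220·70 = 0 → Q_y = 94112/138 = 681.971 ≈ 682.0 N.
ΣF_y = 0: P_y + 681.971 − 450 − 2·134 − 220 = 0 → P_y = 256.0 N.
ΣF_x = 0: no horizontal applied forces, so P_x = 0.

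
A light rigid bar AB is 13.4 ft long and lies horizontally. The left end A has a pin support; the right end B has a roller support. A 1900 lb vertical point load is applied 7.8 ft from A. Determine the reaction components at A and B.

Taking moments about A: B_y·13.4 − 1900·7.8 = 0 → B_y = 14820/13.4 = 1105.97 ≈ 1106 lb.
ΣF_y = 0: A_y + 1105.97 − 1900 = 0 → A_y = 794.0 lb.
ΣF_x = 0: no horizontal applied forces, so A_x = 0.

A_x = 0, A_y = 794.0 lb, B_y = 1106 lb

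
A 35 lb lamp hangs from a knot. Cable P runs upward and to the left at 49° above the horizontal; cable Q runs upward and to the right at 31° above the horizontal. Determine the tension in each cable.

T_P = 30.46 lb, T_Q = 23.32 lb

ΣF_x = 0: −T_P·cos49° + T_Q·cos31° = 0 → T_Q = 0.76538·T_P.
ΣF_y = 0: T_P·sin49° + T_Q·sin31° = 35.
Substitute: T_P·(0.75471 + 0.76538·0.515038) = 35 → T_P = 30.4637 ≈ 30.46 lb.
Then T_Q = 0.76538 × 30.4637 = 23.32 lb.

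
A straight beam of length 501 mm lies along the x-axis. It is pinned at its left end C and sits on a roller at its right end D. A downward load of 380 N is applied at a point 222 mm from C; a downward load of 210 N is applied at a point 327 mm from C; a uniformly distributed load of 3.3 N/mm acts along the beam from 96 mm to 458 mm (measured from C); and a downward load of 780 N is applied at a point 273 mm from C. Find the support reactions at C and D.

C_x = 0, C_y = 1174 N, D_y = 1391 N

Resultant of the distributed load: 3.3 × 362 = 1194.6 N at 277 mm from C.
ΣM about C: D_y·501 − 380·222 − 210·327 − (3.3·362)·277 − 780·273 = 0 → D_y = 696874.2/501 = 1390.97 ≈ 1391 N.
ΣF_y = 0: C_y + 1390.97 − 380 − 210 − 3.3·362 − 780 = 0 → C_y = 1174 N.
ΣF_x = 0: no horizontal applied forces, so C_x = 0.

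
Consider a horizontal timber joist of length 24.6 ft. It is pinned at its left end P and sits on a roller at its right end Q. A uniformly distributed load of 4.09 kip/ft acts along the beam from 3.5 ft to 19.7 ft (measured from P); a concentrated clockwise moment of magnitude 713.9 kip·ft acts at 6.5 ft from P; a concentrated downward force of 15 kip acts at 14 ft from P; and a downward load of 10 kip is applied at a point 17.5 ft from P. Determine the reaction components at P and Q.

Resultant of the distributed load: 4.09 × 16.2 = 66.258 kip at 11.6 ft from P.
Taking moments about P: Q_y·24.6 − (4.09·16.2)·11.6 − 713.9 − 15·14 − 10·17.5 = 0 → Q_y = 1867.4928/24.6 = 75.9143 ≈ 75.91 kip.
ΣF_y = 0: P_y + 75.9143 − 4.09·16.2 − 15 − 10 = 0 → P_y = 15.34 kip.
ΣF_x = 0: no horizontal applied forces, so P_x = 0.

P_x = 0, P_y = 15.34 kip, Q_y = 75.91 kip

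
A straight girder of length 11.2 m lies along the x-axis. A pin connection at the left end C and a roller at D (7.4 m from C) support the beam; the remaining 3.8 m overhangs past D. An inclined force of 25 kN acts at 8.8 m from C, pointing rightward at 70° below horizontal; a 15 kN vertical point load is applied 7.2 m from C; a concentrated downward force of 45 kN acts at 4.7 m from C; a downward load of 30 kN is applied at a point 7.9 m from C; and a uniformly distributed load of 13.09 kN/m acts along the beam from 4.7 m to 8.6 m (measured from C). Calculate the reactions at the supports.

Resultant of the distributed load: 13.09 × 3.9 = 51.051 kN at 6.65 m from C.
Moments about C: D_y·7.4 − 25·sin70°·8.8 − 15·7.2 − 45·4.7 − 30·7.9 − (13.09·3.9)·6.65 = 0 → D_y = 1102.72/7.4 = 149.016 ≈ 149.0 kN.
ΣF_y = 0: C_y + 149.016 − 25·sin70° − 15 − 45 − 30 − 13.09·3.9 = 0 → C_y = 15.53 kN.
ΣF_x = 0: C_x + 25·cos70° = 0 → C_x = -8.551 kN.

C_x = -8.551 kN, C_y = 15.53 kN, D_y = 149.0 kN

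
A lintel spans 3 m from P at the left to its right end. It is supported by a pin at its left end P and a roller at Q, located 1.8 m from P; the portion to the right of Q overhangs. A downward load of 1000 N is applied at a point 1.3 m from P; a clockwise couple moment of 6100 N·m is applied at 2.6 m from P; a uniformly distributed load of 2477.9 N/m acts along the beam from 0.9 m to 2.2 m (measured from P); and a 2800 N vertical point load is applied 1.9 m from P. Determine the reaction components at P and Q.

P_x = 0, P_y = -2819 N, Q_y = 9841 N

Resultant of the distributed load: 2477.9 × 1.3 = 3221.27 N at 1.55 m from P.
Moments about P: Q_y·1.8 − 1000·1.3 − 6100 − (2477.9·1.3)·1.55 − 2800·1.9 = 0 → Q_y = 17712.9685/1.8 = 9840.54 ≈ 9841 N.
ΣF_y = 0: P_y + 9840.54 − 1000 − 2477.9·1.3 − 2800 = 0 → P_y = -2819 N.
ΣF_x = 0: no horizontal applied forces, so P_x = 0.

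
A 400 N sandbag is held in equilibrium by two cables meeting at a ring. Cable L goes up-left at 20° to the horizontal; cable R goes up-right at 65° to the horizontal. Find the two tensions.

T_L = 169.7 N, T_R = 377.3 N

ΣF_x = 0: −T_L·cos20° + T_R·cos65° = 0 → T_R = 2.2235·T_L.
ΣF_y = 0: T_L·sin20° + T_R·sin65° = 400.
Substitute: T_L·(0.34202 + 2.2235·0.906308) = 400 → T_L = 169.693 ≈ 169.7 N.
Then T_R = 2.2235 × 169.693 = 377.3 N.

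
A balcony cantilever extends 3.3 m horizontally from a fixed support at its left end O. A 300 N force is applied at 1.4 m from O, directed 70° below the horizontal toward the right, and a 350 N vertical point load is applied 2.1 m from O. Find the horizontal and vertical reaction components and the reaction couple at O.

O_x = -102.6 N, O_y = 631.9 N, M_O = 1130 N·m

ΣF_x = 0: O_x + 300·cos70° = 0 → O_x = -102.6 N.
ΣF_y = 0: O_y − 300·sin70° − 350 = 0 → O_y = 631.9 N.
ΣM about O: M_O − 300·sin70°·1.4 − 350·2.1 = 0 → M_O = 1130 N·m.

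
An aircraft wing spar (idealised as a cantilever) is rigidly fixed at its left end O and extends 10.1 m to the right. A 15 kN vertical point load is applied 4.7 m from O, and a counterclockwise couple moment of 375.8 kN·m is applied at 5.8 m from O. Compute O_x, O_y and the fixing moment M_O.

O_x = 0, O_y = 15.00 kN, M_O = -305.3 kN·m

ΣF_x = 0: O_x = 0.
ΣF_y = 0: O_y − 15 = 0 → O_y = 15.00 kN.
ΣM about O: M_O − 15·4.7 + 375.8 = 0 → M_O = -305.3 kN·m.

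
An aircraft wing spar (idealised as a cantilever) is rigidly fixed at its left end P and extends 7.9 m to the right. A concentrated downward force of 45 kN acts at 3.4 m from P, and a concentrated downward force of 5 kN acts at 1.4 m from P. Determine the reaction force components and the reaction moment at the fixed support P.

P_x = 0, P_y = 50.00 kN, M_P = 160.0 kN·m

ΣF_x = 0: P_x = 0.
ΣF_y = 0: P_y − 45 − 5 = 0 → P_y = 50.00 kN.
ΣM about P: M_P − 45·3.4 − 5·1.4 = 0 → M_P = 160.0 kN·m.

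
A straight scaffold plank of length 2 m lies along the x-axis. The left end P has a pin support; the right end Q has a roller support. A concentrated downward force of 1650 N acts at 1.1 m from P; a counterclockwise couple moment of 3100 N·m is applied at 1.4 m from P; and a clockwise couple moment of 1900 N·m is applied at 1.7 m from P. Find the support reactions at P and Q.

ΣM about P: Q_y·2 − 1650·1.1 + 3100 − 1900 = 0 → Q_y = 615/2 = 307.5 N.
ΣF_y = 0: P_y + 307.5 − 1650 = 0 → P_y = 1342 N.
ΣF_x = 0: no horizontal applied forces, so P_x = 0.

P_x = 0, P_y = 1342 N, Q_y = 307.5 N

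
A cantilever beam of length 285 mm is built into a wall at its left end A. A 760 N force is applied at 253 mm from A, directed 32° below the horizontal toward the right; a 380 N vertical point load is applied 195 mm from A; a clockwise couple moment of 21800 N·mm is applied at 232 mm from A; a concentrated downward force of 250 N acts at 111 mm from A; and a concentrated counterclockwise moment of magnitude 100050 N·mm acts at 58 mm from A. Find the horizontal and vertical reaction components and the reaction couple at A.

A_x = -644.5 N, A_y = 1033 N, M_A = 125500 N·mm

ΣF_x = 0: A_x + 760·cos32° = 0 → A_x = -644.5 N.
ΣF_y = 0: A_y − 760·sin32° − 380 − 250 = 0 → A_y = 1033 N.
ΣM about A: M_A − 760·sin32°·253 − 380·195 − 21800 − 250·111 + 100050 = 0 → M_A = 125500 N·mm.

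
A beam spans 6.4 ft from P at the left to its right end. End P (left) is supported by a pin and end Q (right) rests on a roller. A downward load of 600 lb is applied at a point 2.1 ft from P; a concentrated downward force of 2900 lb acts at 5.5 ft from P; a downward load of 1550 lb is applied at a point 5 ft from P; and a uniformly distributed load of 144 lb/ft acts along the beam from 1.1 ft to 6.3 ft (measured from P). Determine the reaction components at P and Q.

P_x = 0, P_y = 1466 lb, Q_y = 4333 lb

Resultant of the distributed load: 144 × 5.2 = 748.8 lb at 3.7 ft from P.
ΣM about P: Q_y·6.4 − 600·2.1 − 2900·5.5 − 1550·5 − (144·5.2)·3.7 = 0 → Q_y = 27730.56/6.4 = 4332.9 ≈ 4333 lb.
ΣF_y = 0: P_y + 4332.9 − 600 − 2900 − 1550 − 144·5.2 = 0 → P_y = 1466 lb.
ΣF_x = 0: no horizontal applied forces, so P_x = 0.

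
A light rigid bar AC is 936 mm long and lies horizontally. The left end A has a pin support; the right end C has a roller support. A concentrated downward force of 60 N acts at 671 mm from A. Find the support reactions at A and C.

Taking moments about A: C_y·936 − 60·671 = 0 → C_y = 40260/936 = 43.0128 ≈ 43.01 N.
ΣF_y = 0: A_y + 43.0128 − 60 = 0 → A_y = 16.99 N.
ΣF_x = 0: no horizontal applied forces, so A_x = 0.

A_x = 0, A_y = 16.99 N, C_y = 43.01 N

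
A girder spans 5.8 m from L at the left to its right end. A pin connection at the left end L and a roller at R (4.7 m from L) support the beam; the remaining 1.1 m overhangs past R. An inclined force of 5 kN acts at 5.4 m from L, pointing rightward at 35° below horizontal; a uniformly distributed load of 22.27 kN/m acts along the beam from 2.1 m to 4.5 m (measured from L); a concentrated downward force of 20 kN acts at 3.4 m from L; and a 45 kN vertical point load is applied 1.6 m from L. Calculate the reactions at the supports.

L_x = -4.096 kN, L_y = 50.71 kN, R_y = 70.61 kN

Resultant of the distributed load: 22.27 × 2.4 = 53.448 kN at 3.3 m from L.
Taking moments about L: R_y·4.7 − 5·sin35°·5.4 − (22.27·2.4)·3.3 − 20·3.4 − 45·1.6 = 0 → R_y = 331.865/4.7 = 70.6096 ≈ 70.61 kN.
ΣF_y = 0: L_y + 70.6096 − 5·sin35° − 22.27·2.4 − 20 − 45 = 0 → L_y = 50.71 kN.
ΣF_x = 0: L_x + 5·cos35° = 0 → L_x = -4.096 kN.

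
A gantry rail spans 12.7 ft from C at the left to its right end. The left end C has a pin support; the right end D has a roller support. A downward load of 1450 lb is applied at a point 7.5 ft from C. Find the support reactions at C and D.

C_x = 0, C_y = 593.7 lb, D_y = 856.3 lb

ΣM about C: D_y·12.7 − 1450·7.5 = 0 → D_y = 10875/12.7 = 856.299 ≈ 856.3 lb.
ΣF_y = 0: C_y + 856.299 − 1450 = 0 → C_y = 593.7 lb.
ΣF_x = 0: no horizontal applied forces, so C_x = 0.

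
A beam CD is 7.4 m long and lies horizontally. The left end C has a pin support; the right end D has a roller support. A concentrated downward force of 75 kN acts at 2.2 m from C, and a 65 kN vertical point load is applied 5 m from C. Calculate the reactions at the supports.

C_x = 0, C_y = 73.78 kN, D_y = 66.22 kN

Moments about C: D_y·7.4 − 75·2.2 − 65·5 = 0 → D_y = 490/7.4 = 66.2162 ≈ 66.22 kN.
ΣF_y = 0: C_y + 66.2162 − 75 − 65 = 0 → C_y = 73.78 kN.
ΣF_x = 0: no horizontal applied forces, so C_x = 0.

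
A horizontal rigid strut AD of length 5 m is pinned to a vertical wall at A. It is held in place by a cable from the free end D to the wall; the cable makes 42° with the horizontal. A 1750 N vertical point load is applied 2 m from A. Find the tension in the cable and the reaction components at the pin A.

ΣM about A: T·sin42°·5 − 1750·2 = 0 → T = 3500/(5·0.669131) = 1046.13 ≈ 1046 N.
ΣF_x = 0: A_x − T·cos42° = 0 → A_x = 1046.13 × 0.743145 = 777.4 N.
ΣF_y = 0: A_y + T·sin42° − 1750 = 0 → A_y = 1750 − 1046.13 × 0.669131 = 1050 N.

T = 1046 N, A_x = 777.4 N, A_y = 1050 N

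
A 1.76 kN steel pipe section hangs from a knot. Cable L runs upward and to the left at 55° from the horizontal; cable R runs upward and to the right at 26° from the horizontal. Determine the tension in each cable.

T_L = 1.602 kN, T_R = 1.022 kN

ΣF_x = 0: −T_L·cos55° + T_R·cos26° = 0 → T_R = 0.638162·T_L.
ΣF_y = 0: T_L·sin55° + T_R·sin26° = 1.76.
Substitute: T_L·(0.819152 + 0.638162·0.438371) = 1.76 → T_L = 1.6016 ≈ 1.602 kN.
Then T_R = 0.638162 × 1.6016 = 1.022 kN.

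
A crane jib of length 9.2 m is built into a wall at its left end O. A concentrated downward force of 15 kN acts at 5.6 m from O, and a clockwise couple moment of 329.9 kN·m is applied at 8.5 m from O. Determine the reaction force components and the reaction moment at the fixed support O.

O_x = 0, O_y = 15.00 kN, M_O = 413.9 kN·m

ΣF_x = 0: O_x = 0.
ΣF_y = 0: O_y − 15 = 0 → O_y = 15.00 kN.
ΣM about O: M_O − 15·5.6 − 329.9 = 0 → M_O = 413.9 kN·m.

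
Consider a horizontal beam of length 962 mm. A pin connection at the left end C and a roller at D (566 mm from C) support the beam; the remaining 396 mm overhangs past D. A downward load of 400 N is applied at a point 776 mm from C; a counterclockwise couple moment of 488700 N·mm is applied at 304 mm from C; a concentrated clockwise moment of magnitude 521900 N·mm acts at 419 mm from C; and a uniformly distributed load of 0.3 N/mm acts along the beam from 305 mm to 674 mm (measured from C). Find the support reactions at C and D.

Resultant of the distributed load: 0.3 × 369 = 110.7 N at 489.5 mm from C.
ΣM about C: D_y·566 − 400·776 + 488700 − 521900 − (0.3·369)·489.5 = 0 → D_y = 397787.65/566 = 702.805 ≈ 702.8 N.
ΣF_y = 0: C_y + 702.805 − 400 − 0.3·369 = 0 → C_y = -192.1 N.
ΣF_x = 0: no horizontal applied forces, so C_x = 0.

C_x = 0, C_y = -192.1 N, D_y = 702.8 N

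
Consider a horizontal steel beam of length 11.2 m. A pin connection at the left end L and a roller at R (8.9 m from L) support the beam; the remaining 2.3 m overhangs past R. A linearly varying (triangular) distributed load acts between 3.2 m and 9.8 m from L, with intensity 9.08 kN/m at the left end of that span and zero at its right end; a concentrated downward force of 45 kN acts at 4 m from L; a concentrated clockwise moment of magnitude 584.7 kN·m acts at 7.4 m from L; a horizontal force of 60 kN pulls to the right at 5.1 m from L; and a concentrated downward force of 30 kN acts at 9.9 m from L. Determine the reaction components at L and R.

Resultant of the triangular load: ½ × 9.08 × 6.6 = 29.964 kN, acting at 5.4 m from L (one-third of the span from the peak).
Taking moments about L: R_y·8.9 − (½·9.08·6.6)·5.4 − 45·4 − 584.7 − 30·9.9 = 0 → R_y = 1223.5056/8.9 = 137.473 ≈ 137.5 kN.
ΣF_y = 0: L_y + 137.473 − ½·9.08·6.6 − 45 − 30 = 0 → L_y = -32.51 kN.
ΣF_x = 0: L_x + 60 = 0 → L_x = -60.00 kN.

L_x = -60.00 kN, L_y = -32.51 kN, R_y = 137.5 kN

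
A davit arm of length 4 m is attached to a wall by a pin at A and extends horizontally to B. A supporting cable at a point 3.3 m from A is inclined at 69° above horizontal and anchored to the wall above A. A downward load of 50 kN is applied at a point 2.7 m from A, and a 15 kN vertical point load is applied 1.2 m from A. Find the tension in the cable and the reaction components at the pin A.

T = 49.66 kN, A_x = 17.80 kN, A_y = 18.64 kN

ΣM about A: T·sin69°·3.3 − 50·2.7 − 15·1.2 = 0 → T = 153/(3.3·0.93358) = 49.6622 ≈ 49.66 kN.
ΣF_x = 0: A_x − T·cos69° = 0 → A_x = 49.6622 × 0.358368 = 17.80 kN.
ΣF_y = 0: A_y + T·sin69° − 50 − 15 = 0 → A_y = 65 − 49.6622 × 0.93358 = 18.64 kN.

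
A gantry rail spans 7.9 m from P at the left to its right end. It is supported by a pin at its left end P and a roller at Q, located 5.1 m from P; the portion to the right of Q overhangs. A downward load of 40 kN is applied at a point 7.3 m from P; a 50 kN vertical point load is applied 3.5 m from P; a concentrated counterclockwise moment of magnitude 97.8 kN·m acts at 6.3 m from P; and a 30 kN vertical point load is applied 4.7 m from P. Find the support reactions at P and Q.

Taking moments about P: Q_y·5.1 − 40·7.3 − 50·3.5 + 97.8 − 30·4.7 = 0 → Q_y = 510.2/5.1 = 100.039 ≈ 100.0 kN.
ΣF_y = 0: P_y + 100.039 − 40 − 50 − 30 = 0 → P_y = 19.96 kN.
ΣF_x = 0: no horizontal applied forces, so P_x = 0.

P_x = 0, P_y = 19.96 kN, Q_y = 100.0 kN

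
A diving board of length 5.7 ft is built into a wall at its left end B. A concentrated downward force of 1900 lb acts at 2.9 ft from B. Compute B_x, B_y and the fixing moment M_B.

B_x = 0, B_y = 1900 lb, M_B = 5510 lb·ft

ΣF_x = 0: B_x = 0.
ΣF_y = 0: B_y − 1900 = 0 → B_y = 1900 lb.
ΣM about B: M_B − 1900·2.9 = 0 → M_B = 5510 lb·ft.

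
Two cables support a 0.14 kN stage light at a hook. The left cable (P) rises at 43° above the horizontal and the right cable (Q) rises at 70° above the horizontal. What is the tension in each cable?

ΣF_x = 0: −T_P·cos43° + T_Q·cos70° = 0 → T_Q = 2.13834·T_P.
ΣF_y = 0: T_P·sin43° + T_Q·sin70° = 0.14.
Substitute: T_P·(0.681998 + 2.13834·0.939693) = 0.14 → T_P = 0.0520179 ≈ 0.05202 kN.
Then T_Q = 2.13834 × 0.0520179 = 0.1112 kN.

T_P = 0.05202 kN, T_Q = 0.1112 kN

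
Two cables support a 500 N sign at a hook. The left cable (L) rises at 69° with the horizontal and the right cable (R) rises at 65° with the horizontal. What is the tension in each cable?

T_L = 293.8 N, T_R = 249.1 N

ΣF_x = 0: −T_L·cos69° + T_R·cos65° = 0 → T_R = 0.847971·T_L.
ΣF_y = 0: T_L·sin69° + T_R·sin65° = 500.
Substitute: T_L·(0.93358 + 0.847971·0.906308) = 500 → T_L = 293.754 ≈ 293.8 N.
Then T_R = 0.847971 × 293.754 = 249.1 N.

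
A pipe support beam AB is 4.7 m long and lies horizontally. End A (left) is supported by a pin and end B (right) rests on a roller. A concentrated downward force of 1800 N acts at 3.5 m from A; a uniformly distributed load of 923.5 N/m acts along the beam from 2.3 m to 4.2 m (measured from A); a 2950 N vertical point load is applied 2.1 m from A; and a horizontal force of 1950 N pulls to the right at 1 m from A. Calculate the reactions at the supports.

A_x = -1950 N, A_y = 2633 N, B_y = 3872 N

Resultant of the distributed load: 923.5 × 1.9 = 1754.65 N at 3.25 m from A.
ΣM about A: B_y·4.7 − 1800·3.5 − (923.5·1.9)·3.25 − 2950·2.1 = 0 → B_y = 18197.6125/4.7 = 3871.83 ≈ 3872 N.
ΣF_y = 0: A_y + 3871.83 − 1800 − 923.5·1.9 − 2950 = 0 → A_y = 2633 N.
ΣF_x = 0: A_x + 1950 = 0 → A_x = -1950 N.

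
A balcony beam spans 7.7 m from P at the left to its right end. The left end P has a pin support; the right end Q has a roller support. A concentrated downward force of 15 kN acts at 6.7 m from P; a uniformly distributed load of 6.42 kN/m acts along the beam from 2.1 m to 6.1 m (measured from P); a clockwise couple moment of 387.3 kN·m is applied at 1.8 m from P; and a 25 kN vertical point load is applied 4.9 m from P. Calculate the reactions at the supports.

P_x = 0, P_y = -27.25 kN, Q_y = 92.93 kN

Resultant of the distributed load: 6.42 × 4 = 25.68 kN at 4.1 m from P.
Moments about P: Q_y·7.7 − 15·6.7 − (6.42·4)·4.1 − 387.3 − 25·4.9 = 0 → Q_y = 715.588/7.7 = 92.9335 ≈ 92.93 kN.
ΣF_y = 0: P_y + 92.9335 − 15 − 6.42·4 − 25 = 0 → P_y = -27.25 kN.
ΣF_x = 0: no horizontal applied forces, so P_x = 0.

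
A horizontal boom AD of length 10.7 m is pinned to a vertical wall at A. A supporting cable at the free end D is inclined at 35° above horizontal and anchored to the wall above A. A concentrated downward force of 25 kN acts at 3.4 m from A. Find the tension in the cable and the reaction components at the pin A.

T = 13.85 kN, A_x = 11.35 kN, A_y = 17.06 kN

ΣM about A: T·sin35°·10.7 − 25·3.4 = 0 → T = 85/(10.7·0.573576) = 13.8498 ≈ 13.85 kN.
ΣF_x = 0: A_x − T·cos35° = 0 → A_x = 13.8498 × 0.819152 = 11.35 kN.
ΣF_y = 0: A_y + T·sin35° − 25 = 0 → A_y = 25 − 13.8498 × 0.573576 = 17.06 kN.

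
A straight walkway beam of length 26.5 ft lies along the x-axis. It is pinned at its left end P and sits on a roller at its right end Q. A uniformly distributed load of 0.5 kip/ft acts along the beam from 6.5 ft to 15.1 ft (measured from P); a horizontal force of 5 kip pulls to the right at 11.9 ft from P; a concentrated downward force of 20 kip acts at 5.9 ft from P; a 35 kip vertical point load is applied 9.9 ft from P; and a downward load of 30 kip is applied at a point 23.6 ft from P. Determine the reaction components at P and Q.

Resultant of the distributed load: 0.5 × 8.6 = 4.3 kip at 10.8 ft from P.
Taking moments about P: Q_y·26.5 − (0.5·8.6)·10.8 − 20·5.9 − 35·9.9 − 30·23.6 = 0 → Q_y = 1218.94/26.5 = 45.9977 ≈ 46.00 kip.
ΣF_y = 0: P_y + 45.9977 − 0.5·8.6 − 20 − 35 − 30 = 0 → P_y = 43.30 kip.
ΣF_x = 0: P_x + 5 = 0 → P_x = -5.000 kip.

P_x = -5.000 kip, P_y = 43.30 kip, Q_y = 46.00 kip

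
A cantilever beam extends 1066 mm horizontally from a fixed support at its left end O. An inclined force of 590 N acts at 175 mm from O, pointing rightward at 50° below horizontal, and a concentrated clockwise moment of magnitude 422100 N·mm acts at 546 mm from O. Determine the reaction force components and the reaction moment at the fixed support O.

O_x = -379.2 N, O_y = 452.0 N, M_O = 501200 N·mm

ΣF_x = 0: O_x + 590·cos50° = 0 → O_x = -379.2 N.
ΣF_y = 0: O_y − 590·sin50° = 0 → O_y = 452.0 N.
ΣM about O: M_O − 590·sin50°·175 − 422100 = 0 → M_O = 501200 N·mm.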